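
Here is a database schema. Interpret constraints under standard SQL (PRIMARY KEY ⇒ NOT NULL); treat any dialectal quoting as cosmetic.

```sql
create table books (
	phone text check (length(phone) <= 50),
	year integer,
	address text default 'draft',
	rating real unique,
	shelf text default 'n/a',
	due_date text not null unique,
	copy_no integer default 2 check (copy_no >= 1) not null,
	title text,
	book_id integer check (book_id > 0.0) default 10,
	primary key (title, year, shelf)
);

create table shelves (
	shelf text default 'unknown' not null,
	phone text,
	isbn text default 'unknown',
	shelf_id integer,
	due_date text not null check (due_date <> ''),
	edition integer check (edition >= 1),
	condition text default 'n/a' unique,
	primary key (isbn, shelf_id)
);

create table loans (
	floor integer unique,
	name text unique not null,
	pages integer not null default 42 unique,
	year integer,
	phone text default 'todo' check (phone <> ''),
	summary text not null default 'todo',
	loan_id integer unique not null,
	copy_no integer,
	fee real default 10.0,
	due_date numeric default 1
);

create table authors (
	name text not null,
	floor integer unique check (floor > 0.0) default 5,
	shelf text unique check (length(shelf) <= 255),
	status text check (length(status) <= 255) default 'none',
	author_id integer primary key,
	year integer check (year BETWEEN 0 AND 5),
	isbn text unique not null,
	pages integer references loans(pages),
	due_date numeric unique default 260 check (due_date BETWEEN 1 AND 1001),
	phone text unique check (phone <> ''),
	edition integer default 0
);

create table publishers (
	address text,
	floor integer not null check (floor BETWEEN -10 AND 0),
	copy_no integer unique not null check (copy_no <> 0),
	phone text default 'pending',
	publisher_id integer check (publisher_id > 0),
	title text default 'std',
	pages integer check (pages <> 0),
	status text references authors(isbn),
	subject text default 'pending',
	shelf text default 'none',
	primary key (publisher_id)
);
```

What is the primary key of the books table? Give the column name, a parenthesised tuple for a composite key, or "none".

A table-level PRIMARY KEY clause names 3 columns: title, year, shelf.
This is a composite key — the combination is unique, not each column individually.

(title, year, shelf)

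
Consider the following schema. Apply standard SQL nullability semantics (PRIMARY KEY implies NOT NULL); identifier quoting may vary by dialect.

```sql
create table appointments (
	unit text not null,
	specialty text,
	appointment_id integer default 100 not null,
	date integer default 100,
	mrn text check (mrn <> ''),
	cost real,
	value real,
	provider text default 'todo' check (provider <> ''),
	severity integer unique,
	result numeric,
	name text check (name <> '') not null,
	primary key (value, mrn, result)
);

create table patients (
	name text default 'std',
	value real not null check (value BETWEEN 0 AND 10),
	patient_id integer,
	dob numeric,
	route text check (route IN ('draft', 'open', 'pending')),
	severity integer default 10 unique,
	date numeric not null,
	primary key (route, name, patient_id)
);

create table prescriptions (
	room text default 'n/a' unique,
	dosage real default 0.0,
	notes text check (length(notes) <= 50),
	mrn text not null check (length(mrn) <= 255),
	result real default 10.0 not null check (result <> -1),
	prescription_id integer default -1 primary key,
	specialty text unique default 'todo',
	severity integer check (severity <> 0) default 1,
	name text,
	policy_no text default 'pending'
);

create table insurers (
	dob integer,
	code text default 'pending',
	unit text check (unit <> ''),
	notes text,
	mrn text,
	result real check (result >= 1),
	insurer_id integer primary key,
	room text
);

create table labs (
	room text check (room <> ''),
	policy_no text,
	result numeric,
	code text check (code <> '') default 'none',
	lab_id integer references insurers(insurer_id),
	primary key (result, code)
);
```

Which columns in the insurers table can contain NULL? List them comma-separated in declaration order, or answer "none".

dob, code, unit, notes, mrn, result, room

- dob: no NOT NULL constraint applies → nullable.
- code: DEFAULT only fills an omitted column; an explicit NULL is still allowed → nullable.
- unit: CHECK does not forbid NULL (a CHECK constraint passes when its expression is NULL) → nullable.
- notes: no NOT NULL constraint applies → nullable.
- mrn: no NOT NULL constraint applies → nullable.
- result: CHECK does not forbid NULL (a CHECK constraint passes when its expression is NULL) → nullable.
- insurer_id: part of the PRIMARY KEY, which implies NOT NULL → not nullable.
- room: no NOT NULL constraint applies → nullable.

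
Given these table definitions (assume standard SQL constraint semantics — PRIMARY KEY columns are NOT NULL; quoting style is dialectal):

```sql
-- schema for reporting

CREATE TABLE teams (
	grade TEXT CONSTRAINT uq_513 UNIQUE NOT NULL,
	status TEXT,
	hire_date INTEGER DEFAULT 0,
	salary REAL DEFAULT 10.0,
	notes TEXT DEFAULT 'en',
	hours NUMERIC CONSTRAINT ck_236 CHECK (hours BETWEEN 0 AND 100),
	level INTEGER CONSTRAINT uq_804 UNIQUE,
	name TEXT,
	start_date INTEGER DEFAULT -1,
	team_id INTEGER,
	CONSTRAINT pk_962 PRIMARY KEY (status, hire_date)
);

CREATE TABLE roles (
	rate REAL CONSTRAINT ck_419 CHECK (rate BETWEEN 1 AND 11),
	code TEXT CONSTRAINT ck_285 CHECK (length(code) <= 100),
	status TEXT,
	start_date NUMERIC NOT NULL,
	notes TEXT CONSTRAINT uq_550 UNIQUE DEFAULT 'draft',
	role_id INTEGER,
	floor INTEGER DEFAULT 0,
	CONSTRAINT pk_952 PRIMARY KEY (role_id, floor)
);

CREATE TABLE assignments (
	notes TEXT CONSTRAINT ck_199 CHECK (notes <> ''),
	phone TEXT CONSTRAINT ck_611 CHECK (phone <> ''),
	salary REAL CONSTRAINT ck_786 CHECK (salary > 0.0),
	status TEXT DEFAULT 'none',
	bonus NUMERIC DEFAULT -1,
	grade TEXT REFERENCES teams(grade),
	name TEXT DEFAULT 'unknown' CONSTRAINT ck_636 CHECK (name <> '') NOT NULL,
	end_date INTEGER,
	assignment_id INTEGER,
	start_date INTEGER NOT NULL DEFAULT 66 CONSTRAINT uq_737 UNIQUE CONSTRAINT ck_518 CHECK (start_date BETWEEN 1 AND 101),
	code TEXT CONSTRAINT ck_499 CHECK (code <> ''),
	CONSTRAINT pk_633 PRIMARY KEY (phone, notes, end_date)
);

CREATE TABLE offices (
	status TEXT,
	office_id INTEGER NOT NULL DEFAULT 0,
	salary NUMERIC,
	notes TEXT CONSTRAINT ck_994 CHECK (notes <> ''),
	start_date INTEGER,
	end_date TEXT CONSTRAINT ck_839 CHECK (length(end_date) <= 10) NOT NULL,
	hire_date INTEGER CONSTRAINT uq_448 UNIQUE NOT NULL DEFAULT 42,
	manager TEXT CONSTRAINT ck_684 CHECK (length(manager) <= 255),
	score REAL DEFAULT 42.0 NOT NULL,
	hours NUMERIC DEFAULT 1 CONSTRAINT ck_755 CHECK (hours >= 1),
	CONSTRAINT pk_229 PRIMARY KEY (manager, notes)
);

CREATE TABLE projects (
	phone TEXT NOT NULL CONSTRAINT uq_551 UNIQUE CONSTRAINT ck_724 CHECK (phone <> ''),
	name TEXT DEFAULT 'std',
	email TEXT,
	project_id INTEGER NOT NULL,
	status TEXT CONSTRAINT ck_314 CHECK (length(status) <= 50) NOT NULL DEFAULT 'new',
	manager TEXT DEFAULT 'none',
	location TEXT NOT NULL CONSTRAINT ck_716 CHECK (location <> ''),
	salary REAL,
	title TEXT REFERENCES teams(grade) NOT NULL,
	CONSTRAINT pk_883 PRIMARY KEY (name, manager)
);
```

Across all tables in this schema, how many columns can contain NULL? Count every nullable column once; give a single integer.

23

teams: 7 nullable (salary, notes, hours, level, name, start_date, team_id — PK (status, hire_date) and explicit NOT NULL columns excluded).
roles: 4 nullable (rate, code, status, notes — PK (role_id, floor) and explicit NOT NULL columns excluded).
assignments: 6 nullable (salary, status, bonus, grade, assignment_id, code — PK (phone, notes, end_date) and explicit NOT NULL columns excluded).
offices: 4 nullable (status, salary, start_date, hours — PK (manager, notes) and explicit NOT NULL columns excluded).
projects: 2 nullable (email, salary — PK (name, manager) and explicit NOT NULL columns excluded).
Total: 7 + 4 + 6 + 4 + 2 = 23.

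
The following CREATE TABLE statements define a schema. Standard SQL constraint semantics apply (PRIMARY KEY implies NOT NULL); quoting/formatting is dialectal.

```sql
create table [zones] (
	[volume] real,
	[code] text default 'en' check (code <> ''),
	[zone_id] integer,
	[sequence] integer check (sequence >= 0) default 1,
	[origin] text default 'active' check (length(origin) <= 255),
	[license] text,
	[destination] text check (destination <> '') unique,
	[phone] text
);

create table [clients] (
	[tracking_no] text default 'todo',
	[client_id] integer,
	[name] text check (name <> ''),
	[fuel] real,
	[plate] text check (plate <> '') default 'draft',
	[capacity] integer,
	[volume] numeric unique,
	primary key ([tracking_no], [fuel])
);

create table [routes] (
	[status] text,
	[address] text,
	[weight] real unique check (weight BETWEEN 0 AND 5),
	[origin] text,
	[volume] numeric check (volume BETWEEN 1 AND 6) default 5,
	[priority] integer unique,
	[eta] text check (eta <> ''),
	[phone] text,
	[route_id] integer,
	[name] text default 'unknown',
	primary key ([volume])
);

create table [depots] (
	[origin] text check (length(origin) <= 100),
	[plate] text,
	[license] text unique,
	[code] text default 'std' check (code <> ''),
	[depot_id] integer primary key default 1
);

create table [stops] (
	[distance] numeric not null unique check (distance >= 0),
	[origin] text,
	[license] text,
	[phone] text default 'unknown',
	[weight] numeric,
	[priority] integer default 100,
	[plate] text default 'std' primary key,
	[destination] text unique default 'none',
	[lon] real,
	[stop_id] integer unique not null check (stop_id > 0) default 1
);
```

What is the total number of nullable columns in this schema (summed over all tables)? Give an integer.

zones: 8 nullable (volume, code, zone_id, sequence, origin, license, destination, phone — PK none and explicit NOT NULL columns excluded).
clients: 5 nullable (client_id, name, plate, capacity, volume — PK (tracking_no, fuel) and explicit NOT NULL columns excluded).
routes: 9 nullable (status, address, weight, origin, priority, eta, phone, route_id, name — PK (volume) and explicit NOT NULL columns excluded).
depots: 4 nullable (origin, plate, license, code — PK (depot_id) and explicit NOT NULL columns excluded).
stops: 7 nullable (origin, license, phone, weight, priority, destination, lon — PK (plate) and explicit NOT NULL columns excluded).
Total: 8 + 5 + 9 + 4 + 7 = 33.

33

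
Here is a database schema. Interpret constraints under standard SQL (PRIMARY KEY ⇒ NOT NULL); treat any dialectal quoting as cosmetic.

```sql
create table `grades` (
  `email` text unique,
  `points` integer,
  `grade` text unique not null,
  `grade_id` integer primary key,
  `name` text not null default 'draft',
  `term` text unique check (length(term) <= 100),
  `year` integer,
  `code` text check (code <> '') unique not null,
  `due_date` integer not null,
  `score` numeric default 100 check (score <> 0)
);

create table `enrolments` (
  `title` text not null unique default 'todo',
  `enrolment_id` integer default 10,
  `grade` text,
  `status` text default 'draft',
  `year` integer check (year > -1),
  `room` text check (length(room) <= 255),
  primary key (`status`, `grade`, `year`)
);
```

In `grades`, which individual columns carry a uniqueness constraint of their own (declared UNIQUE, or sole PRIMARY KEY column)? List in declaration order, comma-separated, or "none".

email, grade, grade_id, term, code

- email: declared UNIQUE → unique.
- points: no UNIQUE or single-column PK constraint.
- grade: declared UNIQUE → unique.
- grade_id: single-column PRIMARY KEY → unique.
- name: no UNIQUE or single-column PK constraint.
- term: declared UNIQUE → unique.
- year: no UNIQUE or single-column PK constraint.
- code: declared UNIQUE → unique.
- due_date: no UNIQUE or single-column PK constraint.
- score: no UNIQUE or single-column PK constraint.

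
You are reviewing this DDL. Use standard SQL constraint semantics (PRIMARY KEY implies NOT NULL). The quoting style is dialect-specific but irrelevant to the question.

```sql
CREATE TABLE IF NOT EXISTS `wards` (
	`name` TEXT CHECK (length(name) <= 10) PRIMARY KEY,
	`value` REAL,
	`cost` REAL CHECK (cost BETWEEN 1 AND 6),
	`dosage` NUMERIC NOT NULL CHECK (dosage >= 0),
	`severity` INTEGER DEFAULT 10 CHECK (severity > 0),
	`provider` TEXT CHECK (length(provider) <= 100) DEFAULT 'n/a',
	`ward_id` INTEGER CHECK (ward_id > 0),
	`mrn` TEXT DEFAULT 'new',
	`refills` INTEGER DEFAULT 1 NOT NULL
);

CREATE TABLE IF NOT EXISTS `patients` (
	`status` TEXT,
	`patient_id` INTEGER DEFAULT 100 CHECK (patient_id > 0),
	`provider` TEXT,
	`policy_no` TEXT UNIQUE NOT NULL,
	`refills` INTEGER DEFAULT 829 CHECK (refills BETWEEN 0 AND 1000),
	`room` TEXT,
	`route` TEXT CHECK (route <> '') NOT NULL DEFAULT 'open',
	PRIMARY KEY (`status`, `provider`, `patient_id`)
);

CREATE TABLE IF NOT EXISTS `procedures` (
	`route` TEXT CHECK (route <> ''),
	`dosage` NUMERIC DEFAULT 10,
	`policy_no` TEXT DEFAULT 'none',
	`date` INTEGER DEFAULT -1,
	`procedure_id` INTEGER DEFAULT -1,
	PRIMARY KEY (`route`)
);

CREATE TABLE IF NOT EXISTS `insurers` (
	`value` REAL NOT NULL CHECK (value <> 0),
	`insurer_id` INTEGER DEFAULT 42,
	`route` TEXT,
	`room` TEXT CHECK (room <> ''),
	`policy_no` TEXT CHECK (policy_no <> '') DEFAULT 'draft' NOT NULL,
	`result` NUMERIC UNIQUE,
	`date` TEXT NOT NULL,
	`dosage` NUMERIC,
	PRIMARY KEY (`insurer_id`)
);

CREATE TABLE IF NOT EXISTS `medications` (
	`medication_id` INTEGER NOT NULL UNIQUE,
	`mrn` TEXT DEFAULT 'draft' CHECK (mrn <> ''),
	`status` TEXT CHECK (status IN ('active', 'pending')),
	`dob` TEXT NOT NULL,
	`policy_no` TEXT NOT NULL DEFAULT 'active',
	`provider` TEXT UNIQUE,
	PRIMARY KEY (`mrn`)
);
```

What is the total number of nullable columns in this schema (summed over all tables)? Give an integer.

18

wards: 6 nullable (value, cost, severity, provider, ward_id, mrn — PK (name) and explicit NOT NULL columns excluded).
patients: 2 nullable (refills, room — PK (status, provider, patient_id) and explicit NOT NULL columns excluded).
procedures: 4 nullable (dosage, policy_no, date, procedure_id — PK (route) and explicit NOT NULL columns excluded).
insurers: 4 nullable (route, room, result, dosage — PK (insurer_id) and explicit NOT NULL columns excluded).
medications: 2 nullable (status, provider — PK (mrn) and explicit NOT NULL columns excluded).
Total: 6 + 2 + 4 + 4 + 2 = 18.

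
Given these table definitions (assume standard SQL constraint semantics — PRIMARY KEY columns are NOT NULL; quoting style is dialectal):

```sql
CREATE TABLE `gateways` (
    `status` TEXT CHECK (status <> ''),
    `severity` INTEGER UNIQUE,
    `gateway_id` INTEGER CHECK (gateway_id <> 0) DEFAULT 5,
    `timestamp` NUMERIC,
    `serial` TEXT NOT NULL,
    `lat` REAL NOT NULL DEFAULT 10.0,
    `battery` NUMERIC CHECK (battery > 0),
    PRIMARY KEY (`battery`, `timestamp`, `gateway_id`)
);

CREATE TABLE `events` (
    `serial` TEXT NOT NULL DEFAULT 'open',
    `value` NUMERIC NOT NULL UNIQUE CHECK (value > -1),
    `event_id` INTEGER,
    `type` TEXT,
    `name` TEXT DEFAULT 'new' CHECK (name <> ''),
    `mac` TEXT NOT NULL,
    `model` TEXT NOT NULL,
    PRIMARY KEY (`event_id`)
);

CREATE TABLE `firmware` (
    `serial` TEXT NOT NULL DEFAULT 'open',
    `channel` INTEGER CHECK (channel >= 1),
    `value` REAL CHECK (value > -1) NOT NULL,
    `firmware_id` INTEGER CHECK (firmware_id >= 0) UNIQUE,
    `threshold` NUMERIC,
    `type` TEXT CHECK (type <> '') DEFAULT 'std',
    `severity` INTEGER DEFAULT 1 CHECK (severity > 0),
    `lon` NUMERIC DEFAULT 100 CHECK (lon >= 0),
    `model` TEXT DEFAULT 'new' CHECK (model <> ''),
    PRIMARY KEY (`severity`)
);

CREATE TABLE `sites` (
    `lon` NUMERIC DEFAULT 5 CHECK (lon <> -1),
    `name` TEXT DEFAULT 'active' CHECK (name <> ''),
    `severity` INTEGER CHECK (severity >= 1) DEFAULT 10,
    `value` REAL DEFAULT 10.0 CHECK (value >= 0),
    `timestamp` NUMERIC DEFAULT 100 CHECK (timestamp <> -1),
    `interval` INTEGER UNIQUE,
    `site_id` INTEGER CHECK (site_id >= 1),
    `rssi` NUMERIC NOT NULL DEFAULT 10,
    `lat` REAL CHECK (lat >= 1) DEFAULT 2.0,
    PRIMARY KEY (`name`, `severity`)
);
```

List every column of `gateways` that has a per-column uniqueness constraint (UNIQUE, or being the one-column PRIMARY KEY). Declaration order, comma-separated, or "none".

- status: no UNIQUE or single-column PK constraint.
- severity: declared UNIQUE → unique.
- gateway_id: part of a composite PRIMARY KEY — only the tuple is unique, not this column on its own.
- timestamp: part of a composite PRIMARY KEY — only the tuple is unique, not this column on its own.
- serial: no UNIQUE or single-column PK constraint.
- lat: no UNIQUE or single-column PK constraint.
- battery: part of a composite PRIMARY KEY — only the tuple is unique, not this column on its own.

severity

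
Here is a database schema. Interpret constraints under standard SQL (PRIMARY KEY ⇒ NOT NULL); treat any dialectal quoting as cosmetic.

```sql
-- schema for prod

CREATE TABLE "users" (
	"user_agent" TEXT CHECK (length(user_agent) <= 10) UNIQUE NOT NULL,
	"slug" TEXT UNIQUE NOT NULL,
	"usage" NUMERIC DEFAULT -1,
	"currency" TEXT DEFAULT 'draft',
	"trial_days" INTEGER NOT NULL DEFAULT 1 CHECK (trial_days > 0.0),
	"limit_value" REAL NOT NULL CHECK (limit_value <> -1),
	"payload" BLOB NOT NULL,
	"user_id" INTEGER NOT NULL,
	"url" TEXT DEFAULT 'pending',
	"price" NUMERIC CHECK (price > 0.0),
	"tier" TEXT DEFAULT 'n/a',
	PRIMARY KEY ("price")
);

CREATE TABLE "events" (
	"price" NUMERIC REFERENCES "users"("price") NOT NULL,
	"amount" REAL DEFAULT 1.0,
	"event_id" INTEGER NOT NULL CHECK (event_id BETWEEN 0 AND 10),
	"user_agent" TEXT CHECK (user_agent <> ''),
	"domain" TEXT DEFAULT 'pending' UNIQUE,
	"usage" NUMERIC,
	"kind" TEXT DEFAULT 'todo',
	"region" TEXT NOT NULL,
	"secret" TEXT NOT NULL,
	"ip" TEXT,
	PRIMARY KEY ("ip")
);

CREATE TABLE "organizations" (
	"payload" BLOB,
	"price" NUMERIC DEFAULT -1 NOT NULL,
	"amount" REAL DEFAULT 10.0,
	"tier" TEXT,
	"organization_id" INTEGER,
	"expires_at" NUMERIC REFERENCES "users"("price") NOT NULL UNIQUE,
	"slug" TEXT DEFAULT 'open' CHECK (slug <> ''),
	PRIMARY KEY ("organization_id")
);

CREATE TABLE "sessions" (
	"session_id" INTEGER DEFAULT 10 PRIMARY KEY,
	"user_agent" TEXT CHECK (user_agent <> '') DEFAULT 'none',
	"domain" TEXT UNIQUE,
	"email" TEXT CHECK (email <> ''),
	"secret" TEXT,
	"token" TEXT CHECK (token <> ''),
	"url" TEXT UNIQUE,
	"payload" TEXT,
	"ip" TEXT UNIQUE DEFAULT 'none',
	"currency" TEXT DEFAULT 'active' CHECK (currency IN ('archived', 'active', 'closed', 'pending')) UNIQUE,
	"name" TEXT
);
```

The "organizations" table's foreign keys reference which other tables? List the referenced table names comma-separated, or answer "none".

users

- expires_at REFERENCES users(price).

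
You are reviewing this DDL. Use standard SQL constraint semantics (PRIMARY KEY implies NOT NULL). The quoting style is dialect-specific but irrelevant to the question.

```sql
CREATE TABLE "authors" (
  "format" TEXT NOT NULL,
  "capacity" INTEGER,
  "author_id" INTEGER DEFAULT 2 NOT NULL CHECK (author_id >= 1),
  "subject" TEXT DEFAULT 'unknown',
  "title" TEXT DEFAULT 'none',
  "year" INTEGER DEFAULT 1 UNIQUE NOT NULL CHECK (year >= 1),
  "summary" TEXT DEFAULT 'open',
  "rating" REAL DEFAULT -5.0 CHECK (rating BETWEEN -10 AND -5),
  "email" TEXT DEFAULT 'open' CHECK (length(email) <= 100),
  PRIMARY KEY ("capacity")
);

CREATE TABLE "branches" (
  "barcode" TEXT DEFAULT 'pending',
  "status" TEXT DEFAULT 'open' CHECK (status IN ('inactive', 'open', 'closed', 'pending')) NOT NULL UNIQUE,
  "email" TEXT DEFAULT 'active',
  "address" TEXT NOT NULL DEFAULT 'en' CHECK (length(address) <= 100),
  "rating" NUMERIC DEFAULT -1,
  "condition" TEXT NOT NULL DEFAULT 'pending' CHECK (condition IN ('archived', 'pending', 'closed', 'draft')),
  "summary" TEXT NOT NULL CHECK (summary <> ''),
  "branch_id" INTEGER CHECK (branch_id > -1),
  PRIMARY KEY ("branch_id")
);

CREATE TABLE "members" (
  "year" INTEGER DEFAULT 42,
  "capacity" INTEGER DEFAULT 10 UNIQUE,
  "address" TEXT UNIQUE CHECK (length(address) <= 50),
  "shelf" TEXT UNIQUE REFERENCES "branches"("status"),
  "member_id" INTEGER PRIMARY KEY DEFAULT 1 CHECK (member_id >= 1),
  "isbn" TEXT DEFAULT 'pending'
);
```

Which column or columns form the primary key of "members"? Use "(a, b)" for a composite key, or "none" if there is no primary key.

member_id

member_id is declared PRIMARY KEY inline on the column.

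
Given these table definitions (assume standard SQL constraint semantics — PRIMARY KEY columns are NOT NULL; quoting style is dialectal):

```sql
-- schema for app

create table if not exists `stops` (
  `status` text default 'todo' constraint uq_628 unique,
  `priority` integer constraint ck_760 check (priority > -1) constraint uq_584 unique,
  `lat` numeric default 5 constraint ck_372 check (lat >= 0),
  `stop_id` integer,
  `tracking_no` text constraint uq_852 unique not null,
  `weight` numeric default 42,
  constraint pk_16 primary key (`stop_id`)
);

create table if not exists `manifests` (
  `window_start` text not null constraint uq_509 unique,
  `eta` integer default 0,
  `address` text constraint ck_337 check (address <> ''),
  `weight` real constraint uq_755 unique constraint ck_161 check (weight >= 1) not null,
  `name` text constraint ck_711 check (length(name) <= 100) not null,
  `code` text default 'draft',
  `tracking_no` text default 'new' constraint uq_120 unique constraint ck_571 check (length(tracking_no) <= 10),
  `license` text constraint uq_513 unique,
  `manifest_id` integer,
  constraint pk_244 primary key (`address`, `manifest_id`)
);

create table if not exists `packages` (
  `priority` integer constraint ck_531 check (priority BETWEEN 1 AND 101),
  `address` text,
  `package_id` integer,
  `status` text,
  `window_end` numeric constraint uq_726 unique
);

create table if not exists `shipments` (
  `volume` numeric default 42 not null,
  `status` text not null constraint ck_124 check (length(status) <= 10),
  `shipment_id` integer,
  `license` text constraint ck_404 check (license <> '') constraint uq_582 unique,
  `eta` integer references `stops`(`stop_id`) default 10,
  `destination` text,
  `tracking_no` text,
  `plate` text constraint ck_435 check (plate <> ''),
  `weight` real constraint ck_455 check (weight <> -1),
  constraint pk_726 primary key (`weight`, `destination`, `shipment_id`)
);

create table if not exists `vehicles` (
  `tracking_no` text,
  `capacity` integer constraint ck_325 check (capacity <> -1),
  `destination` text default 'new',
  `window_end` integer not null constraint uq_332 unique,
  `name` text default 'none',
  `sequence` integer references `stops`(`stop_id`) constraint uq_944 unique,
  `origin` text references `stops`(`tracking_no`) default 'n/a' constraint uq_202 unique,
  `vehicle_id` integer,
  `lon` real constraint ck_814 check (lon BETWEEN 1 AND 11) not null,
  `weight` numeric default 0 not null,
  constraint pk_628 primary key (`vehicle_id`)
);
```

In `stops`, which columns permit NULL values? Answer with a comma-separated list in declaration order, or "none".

- status: UNIQUE does not imply NOT NULL → nullable.
- priority: CHECK does not forbid NULL (a CHECK constraint passes when its expression is NULL) → nullable.
- lat: CHECK does not forbid NULL (a CHECK constraint passes when its expression is NULL) → nullable.
- stop_id: part of the PRIMARY KEY, which implies NOT NULL → not nullable.
- tracking_no: declared NOT NULL → not nullable.
- weight: DEFAULT only fills an omitted column; an explicit NULL is still allowed → nullable.

status, priority, lat, weight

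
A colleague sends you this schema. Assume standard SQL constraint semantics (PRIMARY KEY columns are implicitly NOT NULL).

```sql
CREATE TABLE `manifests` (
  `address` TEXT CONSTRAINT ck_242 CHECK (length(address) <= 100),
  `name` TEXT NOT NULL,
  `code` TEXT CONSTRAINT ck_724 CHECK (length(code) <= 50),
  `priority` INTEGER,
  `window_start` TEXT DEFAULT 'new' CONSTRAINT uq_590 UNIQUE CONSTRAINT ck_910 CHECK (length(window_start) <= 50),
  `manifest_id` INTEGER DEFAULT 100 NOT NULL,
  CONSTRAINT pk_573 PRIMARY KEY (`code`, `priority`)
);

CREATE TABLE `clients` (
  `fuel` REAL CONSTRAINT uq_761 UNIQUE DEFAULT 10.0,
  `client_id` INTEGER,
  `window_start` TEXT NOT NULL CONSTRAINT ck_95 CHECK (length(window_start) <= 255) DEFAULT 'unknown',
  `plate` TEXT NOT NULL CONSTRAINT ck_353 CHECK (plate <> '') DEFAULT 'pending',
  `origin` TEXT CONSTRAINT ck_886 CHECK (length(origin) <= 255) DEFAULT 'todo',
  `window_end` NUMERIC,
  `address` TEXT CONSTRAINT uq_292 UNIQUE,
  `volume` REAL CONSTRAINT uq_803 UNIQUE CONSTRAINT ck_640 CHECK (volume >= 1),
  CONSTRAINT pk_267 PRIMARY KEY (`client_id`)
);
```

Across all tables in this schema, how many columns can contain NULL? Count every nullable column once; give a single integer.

7

manifests: 2 nullable (address, window_start — PK (code, priority) and explicit NOT NULL columns excluded).
clients: 5 nullable (fuel, origin, window_end, address, volume — PK (client_id) and explicit NOT NULL columns excluded).
Total: 2 + 5 = 7.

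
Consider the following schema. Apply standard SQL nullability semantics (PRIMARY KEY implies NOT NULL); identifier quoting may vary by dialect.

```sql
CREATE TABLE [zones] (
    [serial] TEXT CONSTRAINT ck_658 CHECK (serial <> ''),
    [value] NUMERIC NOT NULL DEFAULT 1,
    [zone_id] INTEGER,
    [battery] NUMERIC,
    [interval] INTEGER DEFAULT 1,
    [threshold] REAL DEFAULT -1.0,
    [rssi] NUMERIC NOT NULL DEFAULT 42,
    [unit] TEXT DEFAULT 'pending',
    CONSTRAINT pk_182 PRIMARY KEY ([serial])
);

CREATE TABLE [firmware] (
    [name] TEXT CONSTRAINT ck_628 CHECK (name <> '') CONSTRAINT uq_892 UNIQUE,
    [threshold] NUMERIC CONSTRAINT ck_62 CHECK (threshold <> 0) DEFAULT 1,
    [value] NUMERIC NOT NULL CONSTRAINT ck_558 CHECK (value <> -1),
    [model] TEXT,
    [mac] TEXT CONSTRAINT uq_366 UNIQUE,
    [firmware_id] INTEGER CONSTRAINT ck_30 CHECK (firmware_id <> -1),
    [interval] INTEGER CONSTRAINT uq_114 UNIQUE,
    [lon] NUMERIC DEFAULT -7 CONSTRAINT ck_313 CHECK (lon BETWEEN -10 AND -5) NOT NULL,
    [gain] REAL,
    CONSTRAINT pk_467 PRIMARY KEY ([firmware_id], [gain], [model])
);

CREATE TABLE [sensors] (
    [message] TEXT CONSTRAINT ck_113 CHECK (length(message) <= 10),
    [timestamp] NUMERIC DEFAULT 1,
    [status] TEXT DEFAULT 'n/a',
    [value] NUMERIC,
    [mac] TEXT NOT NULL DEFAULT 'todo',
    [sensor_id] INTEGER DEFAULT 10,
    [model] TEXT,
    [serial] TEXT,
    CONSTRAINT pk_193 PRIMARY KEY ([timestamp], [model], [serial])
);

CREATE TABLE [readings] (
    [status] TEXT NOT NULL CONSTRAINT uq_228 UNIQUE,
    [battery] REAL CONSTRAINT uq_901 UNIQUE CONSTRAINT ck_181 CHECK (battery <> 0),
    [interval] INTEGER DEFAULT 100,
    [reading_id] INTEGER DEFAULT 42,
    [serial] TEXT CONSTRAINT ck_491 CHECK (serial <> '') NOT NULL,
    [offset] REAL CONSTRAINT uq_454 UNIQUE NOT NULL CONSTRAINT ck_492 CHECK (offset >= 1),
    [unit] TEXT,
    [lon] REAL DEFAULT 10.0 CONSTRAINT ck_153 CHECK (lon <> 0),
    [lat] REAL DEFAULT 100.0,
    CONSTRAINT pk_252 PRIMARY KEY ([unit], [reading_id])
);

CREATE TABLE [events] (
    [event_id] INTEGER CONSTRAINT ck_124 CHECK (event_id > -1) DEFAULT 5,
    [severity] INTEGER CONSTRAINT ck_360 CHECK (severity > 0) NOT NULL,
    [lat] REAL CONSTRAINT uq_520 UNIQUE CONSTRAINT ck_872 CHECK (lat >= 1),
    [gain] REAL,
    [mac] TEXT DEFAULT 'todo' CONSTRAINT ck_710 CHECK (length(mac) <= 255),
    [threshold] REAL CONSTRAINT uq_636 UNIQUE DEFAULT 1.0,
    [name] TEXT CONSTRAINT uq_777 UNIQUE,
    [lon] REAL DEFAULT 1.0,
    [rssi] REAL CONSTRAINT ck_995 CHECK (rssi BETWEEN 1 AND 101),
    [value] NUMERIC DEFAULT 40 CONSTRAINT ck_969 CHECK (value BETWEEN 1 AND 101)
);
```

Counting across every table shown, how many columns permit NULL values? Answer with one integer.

zones: 5 nullable (zone_id, battery, interval, threshold, unit — PK (serial) and explicit NOT NULL columns excluded).
firmware: 4 nullable (name, threshold, mac, interval — PK (firmware_id, gain, model) and explicit NOT NULL columns excluded).
sensors: 4 nullable (message, status, value, sensor_id — PK (timestamp, model, serial) and explicit NOT NULL columns excluded).
readings: 4 nullable (battery, interval, lon, lat — PK (unit, reading_id) and explicit NOT NULL columns excluded).
events: 9 nullable (event_id, lat, gain, mac, threshold, name, lon, rssi, value — PK none and explicit NOT NULL columns excluded).
Total: 5 + 4 + 4 + 4 + 9 = 26.

26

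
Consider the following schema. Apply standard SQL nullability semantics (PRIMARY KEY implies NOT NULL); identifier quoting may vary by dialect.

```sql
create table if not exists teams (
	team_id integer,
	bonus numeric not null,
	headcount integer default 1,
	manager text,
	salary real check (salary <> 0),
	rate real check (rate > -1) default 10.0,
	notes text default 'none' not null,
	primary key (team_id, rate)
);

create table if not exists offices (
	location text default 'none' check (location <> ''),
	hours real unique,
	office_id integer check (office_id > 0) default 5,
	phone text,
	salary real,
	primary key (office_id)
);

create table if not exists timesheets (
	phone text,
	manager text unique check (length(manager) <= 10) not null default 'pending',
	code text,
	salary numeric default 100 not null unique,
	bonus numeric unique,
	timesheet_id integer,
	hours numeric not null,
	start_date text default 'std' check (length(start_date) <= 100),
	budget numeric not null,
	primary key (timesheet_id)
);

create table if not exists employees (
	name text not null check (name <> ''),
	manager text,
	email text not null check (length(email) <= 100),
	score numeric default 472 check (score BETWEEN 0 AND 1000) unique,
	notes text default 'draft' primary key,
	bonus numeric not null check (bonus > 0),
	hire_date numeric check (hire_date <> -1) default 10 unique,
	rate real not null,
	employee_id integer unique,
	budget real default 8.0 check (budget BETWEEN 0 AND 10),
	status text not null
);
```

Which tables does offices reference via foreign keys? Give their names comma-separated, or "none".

No column in offices has a REFERENCES clause.

none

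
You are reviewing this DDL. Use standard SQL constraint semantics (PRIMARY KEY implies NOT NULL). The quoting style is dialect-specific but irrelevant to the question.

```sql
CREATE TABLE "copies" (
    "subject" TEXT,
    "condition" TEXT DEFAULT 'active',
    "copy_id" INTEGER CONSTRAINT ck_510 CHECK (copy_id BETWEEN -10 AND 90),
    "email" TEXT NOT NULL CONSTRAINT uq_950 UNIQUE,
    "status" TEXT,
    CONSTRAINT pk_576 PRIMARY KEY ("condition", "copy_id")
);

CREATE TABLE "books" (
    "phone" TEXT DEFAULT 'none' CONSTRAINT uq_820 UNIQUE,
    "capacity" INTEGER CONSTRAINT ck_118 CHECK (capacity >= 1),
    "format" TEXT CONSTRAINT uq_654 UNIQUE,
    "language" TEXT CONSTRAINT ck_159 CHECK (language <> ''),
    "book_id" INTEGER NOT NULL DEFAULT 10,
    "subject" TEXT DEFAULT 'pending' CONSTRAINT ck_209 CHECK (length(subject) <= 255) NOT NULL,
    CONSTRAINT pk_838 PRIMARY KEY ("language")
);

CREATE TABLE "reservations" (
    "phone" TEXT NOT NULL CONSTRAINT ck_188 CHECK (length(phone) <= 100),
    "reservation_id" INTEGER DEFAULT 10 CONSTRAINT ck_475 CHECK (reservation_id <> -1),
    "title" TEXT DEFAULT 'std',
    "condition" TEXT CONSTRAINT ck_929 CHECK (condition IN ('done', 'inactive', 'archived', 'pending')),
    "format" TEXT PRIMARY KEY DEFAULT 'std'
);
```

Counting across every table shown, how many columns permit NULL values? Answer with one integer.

copies: 2 nullable (subject, status — PK (condition, copy_id) and explicit NOT NULL columns excluded).
books: 3 nullable (phone, capacity, format — PK (language) and explicit NOT NULL columns excluded).
reservations: 3 nullable (reservation_id, title, condition — PK (format) and explicit NOT NULL columns excluded).
Total: 2 + 3 + 3 = 8.

8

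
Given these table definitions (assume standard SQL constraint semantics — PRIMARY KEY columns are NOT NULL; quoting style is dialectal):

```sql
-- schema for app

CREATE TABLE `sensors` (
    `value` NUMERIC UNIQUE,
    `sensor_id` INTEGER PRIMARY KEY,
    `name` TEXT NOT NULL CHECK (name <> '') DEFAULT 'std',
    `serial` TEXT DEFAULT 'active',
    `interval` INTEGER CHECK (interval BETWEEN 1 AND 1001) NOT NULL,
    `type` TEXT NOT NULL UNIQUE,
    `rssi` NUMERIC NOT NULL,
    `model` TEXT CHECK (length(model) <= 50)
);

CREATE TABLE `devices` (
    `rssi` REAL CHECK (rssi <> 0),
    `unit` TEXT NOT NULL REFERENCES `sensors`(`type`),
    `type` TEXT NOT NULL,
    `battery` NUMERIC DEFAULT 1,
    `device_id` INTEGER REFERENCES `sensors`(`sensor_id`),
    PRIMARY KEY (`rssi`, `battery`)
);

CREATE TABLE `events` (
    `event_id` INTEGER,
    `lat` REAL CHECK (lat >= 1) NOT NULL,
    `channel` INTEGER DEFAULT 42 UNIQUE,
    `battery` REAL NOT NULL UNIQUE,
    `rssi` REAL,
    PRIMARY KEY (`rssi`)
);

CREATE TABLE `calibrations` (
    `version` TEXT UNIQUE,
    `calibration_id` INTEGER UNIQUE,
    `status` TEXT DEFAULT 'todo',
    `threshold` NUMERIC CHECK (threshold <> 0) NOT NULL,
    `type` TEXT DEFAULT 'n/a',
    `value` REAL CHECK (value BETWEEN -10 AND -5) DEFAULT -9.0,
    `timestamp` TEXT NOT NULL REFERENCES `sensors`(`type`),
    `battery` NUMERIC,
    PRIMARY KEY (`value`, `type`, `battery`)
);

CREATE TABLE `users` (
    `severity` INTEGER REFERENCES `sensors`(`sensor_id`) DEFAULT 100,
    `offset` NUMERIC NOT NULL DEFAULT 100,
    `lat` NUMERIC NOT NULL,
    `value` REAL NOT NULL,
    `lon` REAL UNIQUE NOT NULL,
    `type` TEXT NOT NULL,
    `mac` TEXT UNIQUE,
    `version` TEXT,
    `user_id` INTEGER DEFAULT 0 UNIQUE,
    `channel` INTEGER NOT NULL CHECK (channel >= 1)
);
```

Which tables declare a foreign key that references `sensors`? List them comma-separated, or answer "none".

- devices.unit references sensors(type).
- devices.device_id references sensors(sensor_id).
- calibrations.timestamp references sensors(type).
- users.severity references sensors(sensor_id).

devices, calibrations, users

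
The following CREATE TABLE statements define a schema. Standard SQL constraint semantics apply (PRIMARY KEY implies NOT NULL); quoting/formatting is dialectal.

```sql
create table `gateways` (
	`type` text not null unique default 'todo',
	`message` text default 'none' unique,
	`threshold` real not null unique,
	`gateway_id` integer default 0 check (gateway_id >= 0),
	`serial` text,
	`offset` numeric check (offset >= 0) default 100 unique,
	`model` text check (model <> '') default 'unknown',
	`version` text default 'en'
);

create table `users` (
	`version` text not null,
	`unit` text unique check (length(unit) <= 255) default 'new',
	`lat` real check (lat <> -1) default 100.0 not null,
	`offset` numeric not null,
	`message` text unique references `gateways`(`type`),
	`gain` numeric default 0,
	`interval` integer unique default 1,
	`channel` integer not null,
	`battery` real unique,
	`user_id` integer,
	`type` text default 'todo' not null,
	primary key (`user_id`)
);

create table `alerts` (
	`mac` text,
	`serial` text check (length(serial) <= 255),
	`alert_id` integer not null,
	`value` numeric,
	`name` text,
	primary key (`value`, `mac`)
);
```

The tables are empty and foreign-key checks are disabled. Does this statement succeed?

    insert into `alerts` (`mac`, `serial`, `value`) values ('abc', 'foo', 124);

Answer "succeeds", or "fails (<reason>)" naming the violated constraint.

alert_id is omitted from the column list and has no DEFAULT, so it would receive NULL.
But alert_id is declared NOT NULL.

fails (NOT NULL on alert_id)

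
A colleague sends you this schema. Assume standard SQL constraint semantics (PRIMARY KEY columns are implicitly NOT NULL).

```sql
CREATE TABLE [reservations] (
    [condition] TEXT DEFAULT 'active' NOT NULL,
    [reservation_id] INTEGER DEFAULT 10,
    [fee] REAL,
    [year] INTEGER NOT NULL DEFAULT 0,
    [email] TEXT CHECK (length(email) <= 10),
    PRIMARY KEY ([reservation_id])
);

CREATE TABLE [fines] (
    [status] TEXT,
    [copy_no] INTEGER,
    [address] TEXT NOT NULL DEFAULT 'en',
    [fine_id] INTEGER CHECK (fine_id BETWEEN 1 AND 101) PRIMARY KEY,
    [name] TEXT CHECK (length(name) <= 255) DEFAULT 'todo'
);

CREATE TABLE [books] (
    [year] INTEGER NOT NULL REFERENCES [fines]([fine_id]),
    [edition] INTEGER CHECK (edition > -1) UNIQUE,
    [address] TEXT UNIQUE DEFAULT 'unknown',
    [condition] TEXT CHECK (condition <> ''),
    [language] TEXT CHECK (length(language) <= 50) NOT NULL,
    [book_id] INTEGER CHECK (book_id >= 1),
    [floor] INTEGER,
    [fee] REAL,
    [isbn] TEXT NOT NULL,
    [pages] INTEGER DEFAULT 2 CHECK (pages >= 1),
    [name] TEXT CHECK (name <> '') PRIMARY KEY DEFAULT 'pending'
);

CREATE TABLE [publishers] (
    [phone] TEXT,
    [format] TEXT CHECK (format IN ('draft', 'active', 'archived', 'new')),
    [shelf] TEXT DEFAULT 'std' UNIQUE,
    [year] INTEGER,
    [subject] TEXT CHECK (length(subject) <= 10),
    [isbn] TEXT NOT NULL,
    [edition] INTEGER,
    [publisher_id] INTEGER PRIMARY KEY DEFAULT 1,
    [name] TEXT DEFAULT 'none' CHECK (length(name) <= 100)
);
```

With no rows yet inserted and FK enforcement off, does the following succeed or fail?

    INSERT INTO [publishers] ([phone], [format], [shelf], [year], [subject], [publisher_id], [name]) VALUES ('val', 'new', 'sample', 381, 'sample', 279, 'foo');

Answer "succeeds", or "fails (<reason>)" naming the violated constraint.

isbn is omitted from the column list and has no DEFAULT, so it would receive NULL.
But isbn is declared NOT NULL.

fails (NOT NULL on isbn)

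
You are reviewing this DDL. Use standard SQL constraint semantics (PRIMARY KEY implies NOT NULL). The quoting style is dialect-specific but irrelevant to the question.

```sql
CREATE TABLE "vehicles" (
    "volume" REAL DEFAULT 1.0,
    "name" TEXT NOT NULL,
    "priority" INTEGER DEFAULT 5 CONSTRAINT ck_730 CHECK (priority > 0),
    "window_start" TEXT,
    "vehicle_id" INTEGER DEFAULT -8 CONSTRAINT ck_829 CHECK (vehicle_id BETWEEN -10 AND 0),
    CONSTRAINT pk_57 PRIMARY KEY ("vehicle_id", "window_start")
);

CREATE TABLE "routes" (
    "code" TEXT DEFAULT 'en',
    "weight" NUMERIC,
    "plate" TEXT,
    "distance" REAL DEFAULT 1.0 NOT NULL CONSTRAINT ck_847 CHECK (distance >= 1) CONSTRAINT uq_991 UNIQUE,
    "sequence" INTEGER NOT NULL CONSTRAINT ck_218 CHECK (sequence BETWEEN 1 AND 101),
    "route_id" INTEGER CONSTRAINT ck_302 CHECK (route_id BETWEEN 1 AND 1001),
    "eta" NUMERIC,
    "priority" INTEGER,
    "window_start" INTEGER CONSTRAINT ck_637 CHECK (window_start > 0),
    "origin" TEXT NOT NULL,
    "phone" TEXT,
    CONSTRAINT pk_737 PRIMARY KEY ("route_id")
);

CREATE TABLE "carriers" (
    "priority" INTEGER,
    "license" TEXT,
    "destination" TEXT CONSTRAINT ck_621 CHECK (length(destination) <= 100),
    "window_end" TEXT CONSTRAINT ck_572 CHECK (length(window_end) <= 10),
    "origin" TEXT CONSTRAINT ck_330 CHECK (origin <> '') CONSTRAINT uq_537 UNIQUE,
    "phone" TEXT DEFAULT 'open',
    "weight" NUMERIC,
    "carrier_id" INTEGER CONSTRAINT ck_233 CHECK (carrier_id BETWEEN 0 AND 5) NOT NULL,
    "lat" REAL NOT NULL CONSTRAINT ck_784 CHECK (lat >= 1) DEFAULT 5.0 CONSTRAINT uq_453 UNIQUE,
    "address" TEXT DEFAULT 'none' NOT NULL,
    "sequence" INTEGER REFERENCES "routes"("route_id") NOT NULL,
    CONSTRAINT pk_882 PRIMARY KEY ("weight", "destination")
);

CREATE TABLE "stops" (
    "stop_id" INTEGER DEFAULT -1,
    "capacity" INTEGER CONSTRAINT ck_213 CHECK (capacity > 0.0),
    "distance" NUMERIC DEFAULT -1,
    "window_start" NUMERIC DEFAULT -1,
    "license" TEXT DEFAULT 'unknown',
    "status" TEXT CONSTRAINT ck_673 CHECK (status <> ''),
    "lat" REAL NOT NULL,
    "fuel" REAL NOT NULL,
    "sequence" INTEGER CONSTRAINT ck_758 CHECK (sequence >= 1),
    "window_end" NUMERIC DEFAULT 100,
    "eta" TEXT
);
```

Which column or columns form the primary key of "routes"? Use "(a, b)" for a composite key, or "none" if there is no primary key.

route_id

route_id is declared PRIMARY KEY as a table-level PRIMARY KEY clause.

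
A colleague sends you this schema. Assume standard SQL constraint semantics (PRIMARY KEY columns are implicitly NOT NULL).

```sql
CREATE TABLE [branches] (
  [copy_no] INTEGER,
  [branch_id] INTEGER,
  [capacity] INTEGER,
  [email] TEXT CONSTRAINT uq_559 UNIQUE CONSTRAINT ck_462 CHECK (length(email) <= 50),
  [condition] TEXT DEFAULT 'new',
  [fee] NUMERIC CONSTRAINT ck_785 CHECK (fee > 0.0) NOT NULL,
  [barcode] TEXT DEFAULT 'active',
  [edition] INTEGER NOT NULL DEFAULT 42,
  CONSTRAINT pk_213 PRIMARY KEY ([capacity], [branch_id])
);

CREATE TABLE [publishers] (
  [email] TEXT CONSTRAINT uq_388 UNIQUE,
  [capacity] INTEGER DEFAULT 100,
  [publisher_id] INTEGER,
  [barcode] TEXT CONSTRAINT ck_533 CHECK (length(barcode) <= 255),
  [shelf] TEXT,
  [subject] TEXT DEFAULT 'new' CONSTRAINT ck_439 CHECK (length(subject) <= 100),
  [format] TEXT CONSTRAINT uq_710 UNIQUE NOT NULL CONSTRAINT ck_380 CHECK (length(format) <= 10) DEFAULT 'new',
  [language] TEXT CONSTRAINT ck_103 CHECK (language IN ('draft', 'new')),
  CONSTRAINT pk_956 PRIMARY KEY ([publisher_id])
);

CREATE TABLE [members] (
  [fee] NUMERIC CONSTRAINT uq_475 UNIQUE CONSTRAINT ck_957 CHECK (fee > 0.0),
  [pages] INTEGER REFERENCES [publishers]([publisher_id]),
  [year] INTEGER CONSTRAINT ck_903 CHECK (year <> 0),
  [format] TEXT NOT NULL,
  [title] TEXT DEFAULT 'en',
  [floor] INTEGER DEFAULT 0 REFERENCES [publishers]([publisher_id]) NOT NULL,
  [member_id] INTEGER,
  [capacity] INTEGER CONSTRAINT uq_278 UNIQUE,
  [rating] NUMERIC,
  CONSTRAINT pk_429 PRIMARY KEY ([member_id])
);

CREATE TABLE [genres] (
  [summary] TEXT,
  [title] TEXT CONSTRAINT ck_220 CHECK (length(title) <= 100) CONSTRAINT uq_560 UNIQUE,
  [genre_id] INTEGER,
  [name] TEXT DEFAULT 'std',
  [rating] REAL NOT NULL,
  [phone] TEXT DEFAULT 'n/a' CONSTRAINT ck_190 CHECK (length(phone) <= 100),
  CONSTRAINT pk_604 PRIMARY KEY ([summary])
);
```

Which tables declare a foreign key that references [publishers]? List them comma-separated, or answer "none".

- members.pages references publishers(publisher_id).
- members.floor references publishers(publisher_id).

members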